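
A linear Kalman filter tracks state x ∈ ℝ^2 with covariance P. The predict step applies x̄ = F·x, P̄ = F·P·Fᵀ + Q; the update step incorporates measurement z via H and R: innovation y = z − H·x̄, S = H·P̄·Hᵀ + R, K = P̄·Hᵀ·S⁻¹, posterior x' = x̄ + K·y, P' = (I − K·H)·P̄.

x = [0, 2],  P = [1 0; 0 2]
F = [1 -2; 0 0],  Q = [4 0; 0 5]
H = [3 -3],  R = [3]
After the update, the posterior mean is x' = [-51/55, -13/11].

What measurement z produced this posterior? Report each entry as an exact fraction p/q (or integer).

x̄ = F·x = [-4, 0]
P̄ = F·P·Fᵀ + Q = [13 0; 0 5]
S = H·P̄·Hᵀ + R = [165]
K = P̄·Hᵀ·S⁻¹ = [13/55; -1/11]
x' − x̄ = [169/55, -13/11] = K·y
y = (KᵀK)⁻¹·Kᵀ·(x' − x̄) = [13]
z = y + H·x̄ = [13] + [-12] = [1]

z = [1]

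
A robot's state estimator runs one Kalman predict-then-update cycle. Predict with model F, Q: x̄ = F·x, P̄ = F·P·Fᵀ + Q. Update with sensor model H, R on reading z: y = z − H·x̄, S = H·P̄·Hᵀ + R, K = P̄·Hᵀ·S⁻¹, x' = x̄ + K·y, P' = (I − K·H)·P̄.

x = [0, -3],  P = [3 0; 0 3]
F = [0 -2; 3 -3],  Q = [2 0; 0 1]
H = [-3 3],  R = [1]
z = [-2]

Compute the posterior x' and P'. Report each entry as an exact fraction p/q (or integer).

x' = [828/149, 1461/298]
P' = [2014/149 2016/149; 2016/149 4069/298]

x̄ = F·x = [6, 9]
P̄ = F·P·Fᵀ + Q = [14 18; 18 55]
y = z − H·x̄ = [-11]
S = H·P̄·Hᵀ + R = [298]
K = P̄·Hᵀ·S⁻¹ = [6/149; 111/298]
x' = x̄ + K·y = [828/149, 1461/298]
P' = (I − K·H)·P̄ = [2014/149 2016/149; 2016/149 4069/298]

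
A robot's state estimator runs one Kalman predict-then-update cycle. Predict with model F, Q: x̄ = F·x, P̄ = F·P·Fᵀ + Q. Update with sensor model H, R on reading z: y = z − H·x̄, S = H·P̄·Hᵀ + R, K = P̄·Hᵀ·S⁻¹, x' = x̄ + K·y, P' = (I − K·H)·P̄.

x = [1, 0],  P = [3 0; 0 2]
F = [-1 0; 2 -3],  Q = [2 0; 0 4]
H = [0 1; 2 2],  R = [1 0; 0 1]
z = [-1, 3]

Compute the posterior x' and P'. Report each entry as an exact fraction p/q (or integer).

x̄ = F·x = [-1, 2]
P̄ = F·P·Fᵀ + Q = [5 -6; -6 34]
y = z − H·x̄ = [-3, 1]
S = H·P̄·Hᵀ + R = [35 56; 56 109]
K = P̄·Hᵀ·S⁻¹ = [-542/679 38/97; 570/679 8/97]
x' = x̄ + K·y = [1213/679, -296/679]
P' = (I − K·H)·P̄ = [675/679 -542/679; -542/679 570/679]

x' = [1213/679, -296/679]
P' = [675/679 -542/679; -542/679 570/679]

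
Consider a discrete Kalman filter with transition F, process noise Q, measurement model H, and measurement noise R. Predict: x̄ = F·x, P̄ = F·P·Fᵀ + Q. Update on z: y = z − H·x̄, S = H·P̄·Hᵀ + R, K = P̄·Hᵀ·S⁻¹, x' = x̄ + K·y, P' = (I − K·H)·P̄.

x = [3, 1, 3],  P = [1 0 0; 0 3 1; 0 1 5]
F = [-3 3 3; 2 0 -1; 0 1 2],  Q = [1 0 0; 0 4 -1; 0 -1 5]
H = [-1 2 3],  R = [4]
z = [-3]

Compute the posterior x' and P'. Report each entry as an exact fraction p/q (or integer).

x' = [4, -1/2, 1]
P' = [2696/27 -634/27 440/9; -634/27 302/27 -136/9; 440/9 -136/9 80/3]

x̄ = F·x = [3, 3, 7]
P̄ = F·P·Fᵀ + Q = [100 -24 48; -24 13 -12; 48 -12 32]
y = z − H·x̄ = [-27]
S = H·P̄·Hᵀ + R = [108]
K = P̄·Hᵀ·S⁻¹ = [-1/27; 7/54; 2/9]
x' = x̄ + K·y = [4, -1/2, 1]
P' = (I − K·H)·P̄ = [2696/27 -634/27 440/9; -634/27 302/27 -136/9; 440/9 -136/9 80/3]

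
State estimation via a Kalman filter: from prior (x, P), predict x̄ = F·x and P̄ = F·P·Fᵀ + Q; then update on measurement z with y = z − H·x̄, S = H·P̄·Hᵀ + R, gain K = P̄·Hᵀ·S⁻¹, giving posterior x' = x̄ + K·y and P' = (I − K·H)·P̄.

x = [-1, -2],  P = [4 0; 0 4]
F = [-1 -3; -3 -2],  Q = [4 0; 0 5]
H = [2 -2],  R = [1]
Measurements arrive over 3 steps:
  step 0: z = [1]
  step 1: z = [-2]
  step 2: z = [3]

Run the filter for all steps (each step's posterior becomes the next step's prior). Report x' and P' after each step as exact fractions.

step 0: x' = [835/117, 259/39], P' = [4892/117 1628/39; 1628/39 545/13]
step 1: x' = [5274/24077, 28341/24077], P' = [3848637/24077 3867658/24077; 3867658/24077 3892669/24077]
step 2: x' = [-197274987/16157189, -221456862/16157189], P' = [3036529646/16157189 3051790895/16157189; 3051790895/16157189 3071085422/16157189]

step 0: x̄ = F·x = [7, 7]
step 0: P̄ = F·P·Fᵀ + Q = [44 36; 36 57]
step 0: y = z − H·x̄ = [1]
step 0: S = H·P̄·Hᵀ + R = [117]
step 0: K = P̄·Hᵀ·S⁻¹ = [16/117; -14/39]
step 0: x' = x̄ + K·y = [835/117, 259/39]
step 0: P' = (I − K·H)·P̄ = [4892/117 1628/39; 1628/39 545/13]
step 1: x̄ = F·x = [-3166/117, -451/13]
step 1: P̄ = F·P·Fᵀ + Q = [78809/117 10870/13; 10870/13 13649/13]
step 1: y = z − H·x̄ = [-2020/117]
step 1: S = H·P̄·Hᵀ + R = [24077/117]
step 1: K = P̄·Hᵀ·S⁻¹ = [-38042/24077; -50022/24077]
step 1: x' = x̄ + K·y = [5274/24077, 28341/24077]
step 1: P' = (I − K·H)·P̄ = [3848637/24077 3867658/24077; 3867658/24077 3892669/24077]
step 2: x̄ = F·x = [-90297/24077, -72504/24077]
step 2: P̄ = F·P·Fᵀ + Q = [62184914/24077 77446163/24077; 77446163/24077 96740690/24077]
step 2: y = z − H·x̄ = [107817/24077]
step 2: S = H·P̄·Hᵀ + R = [16157189/24077]
step 2: K = P̄·Hᵀ·S⁻¹ = [-30522498/16157189; -38589054/16157189]
step 2: x' = x̄ + K·y = [-197274987/16157189, -221456862/16157189]
step 2: P' = (I − K·H)·P̄ = [3036529646/16157189 3051790895/16157189; 3051790895/16157189 3071085422/16157189]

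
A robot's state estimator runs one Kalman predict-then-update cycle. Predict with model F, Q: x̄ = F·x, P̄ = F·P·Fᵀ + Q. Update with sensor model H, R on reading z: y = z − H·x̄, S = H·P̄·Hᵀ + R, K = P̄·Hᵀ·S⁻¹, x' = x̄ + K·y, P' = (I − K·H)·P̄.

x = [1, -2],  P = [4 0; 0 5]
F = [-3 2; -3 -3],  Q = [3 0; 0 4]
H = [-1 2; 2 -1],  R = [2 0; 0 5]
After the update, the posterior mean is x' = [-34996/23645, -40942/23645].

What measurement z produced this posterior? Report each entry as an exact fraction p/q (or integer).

x̄ = F·x = [-7, 3]
P̄ = F·P·Fᵀ + Q = [59 6; 6 85]
S = H·P̄·Hᵀ + R = [377 -258; -258 302]
K = P̄·Hᵀ·S⁻¹ = [7351/23645 15049/23645; 15347/23645 14791/47290]
x' − x̄ = [130519/23645, -111877/23645] = K·y
y = (KᵀK)⁻¹·Kᵀ·(x' − x̄) = [-15, 16]
z = y + H·x̄ = [-15, 16] + [13, -17] = [-2, -1]

z = [-2, -1]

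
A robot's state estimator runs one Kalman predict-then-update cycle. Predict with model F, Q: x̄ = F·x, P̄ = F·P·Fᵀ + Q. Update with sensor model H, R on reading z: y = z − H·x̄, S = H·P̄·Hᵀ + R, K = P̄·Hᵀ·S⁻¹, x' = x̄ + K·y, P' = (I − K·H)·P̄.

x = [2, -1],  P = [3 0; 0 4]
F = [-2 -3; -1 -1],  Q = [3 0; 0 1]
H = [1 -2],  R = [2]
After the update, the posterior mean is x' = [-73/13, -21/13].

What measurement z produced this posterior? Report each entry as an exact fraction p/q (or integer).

z = [-3]

x̄ = F·x = [-1, -1]
P̄ = F·P·Fᵀ + Q = [51 18; 18 8]
S = H·P̄·Hᵀ + R = [13]
K = P̄·Hᵀ·S⁻¹ = [15/13; 2/13]
x' − x̄ = [-60/13, -8/13] = K·y
y = (KᵀK)⁻¹·Kᵀ·(x' − x̄) = [-4]
z = y + H·x̄ = [-4] + [1] = [-3]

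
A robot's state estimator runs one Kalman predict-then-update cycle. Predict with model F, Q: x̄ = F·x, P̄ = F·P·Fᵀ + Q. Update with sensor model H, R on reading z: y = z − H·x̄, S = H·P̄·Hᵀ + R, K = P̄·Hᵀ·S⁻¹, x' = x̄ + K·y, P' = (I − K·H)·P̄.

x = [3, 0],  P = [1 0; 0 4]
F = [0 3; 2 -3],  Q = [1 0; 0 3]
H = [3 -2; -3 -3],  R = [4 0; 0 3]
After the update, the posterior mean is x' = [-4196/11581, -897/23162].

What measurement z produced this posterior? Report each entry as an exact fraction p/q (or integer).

x̄ = F·x = [0, 6]
P̄ = F·P·Fᵀ + Q = [37 -36; -36 43]
S = H·P̄·Hᵀ + R = [941 33; 33 75]
K = P̄·Hᵀ·S⁻¹ = [2304/11581 -1477/11581; -4619/23162 -4453/23162]
x' − x̄ = [-4196/11581, -139869/23162] = K·y
y = (KᵀK)⁻¹·Kᵀ·(x' − x̄) = [11, 20]
z = y + H·x̄ = [11, 20] + [-12, -18] = [-1, 2]

z = [-1, 2]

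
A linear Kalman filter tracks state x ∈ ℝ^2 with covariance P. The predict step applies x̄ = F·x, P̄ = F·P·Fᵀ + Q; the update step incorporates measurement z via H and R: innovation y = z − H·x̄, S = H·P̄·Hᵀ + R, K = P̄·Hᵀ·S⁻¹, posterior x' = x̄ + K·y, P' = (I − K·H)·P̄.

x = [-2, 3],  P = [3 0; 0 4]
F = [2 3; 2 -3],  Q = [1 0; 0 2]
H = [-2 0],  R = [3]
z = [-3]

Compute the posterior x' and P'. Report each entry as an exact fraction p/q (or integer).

x' = [309/199, -2251/199]
P' = [147/199 -72/199; -72/199 7646/199]

x̄ = F·x = [5, -13]
P̄ = F·P·Fᵀ + Q = [49 -24; -24 50]
y = z − H·x̄ = [7]
S = H·P̄·Hᵀ + R = [199]
K = P̄·Hᵀ·S⁻¹ = [-98/199; 48/199]
x' = x̄ + K·y = [309/199, -2251/199]
P' = (I − K·H)·P̄ = [147/199 -72/199; -72/199 7646/199]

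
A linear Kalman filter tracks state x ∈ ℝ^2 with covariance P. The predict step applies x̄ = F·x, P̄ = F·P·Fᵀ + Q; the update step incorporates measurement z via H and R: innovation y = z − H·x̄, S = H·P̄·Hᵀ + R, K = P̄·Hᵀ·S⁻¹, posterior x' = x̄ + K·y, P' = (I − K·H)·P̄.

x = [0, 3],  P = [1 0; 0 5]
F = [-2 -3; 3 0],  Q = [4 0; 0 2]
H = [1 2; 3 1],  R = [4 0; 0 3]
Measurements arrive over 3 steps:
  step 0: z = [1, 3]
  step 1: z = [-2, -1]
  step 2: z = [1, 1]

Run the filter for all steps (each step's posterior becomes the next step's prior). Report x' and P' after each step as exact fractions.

step 0: x̄ = F·x = [-9, 0]
step 0: P̄ = F·P·Fᵀ + Q = [53 -6; -6 11]
step 0: y = z − H·x̄ = [10, 30]
step 0: S = H·P̄·Hᵀ + R = [77 139; 139 455]
step 0: K = P̄·Hᵀ·S⁻¹ = [-1306/7857 3041/7857; 917/1746 -307/1746]
step 0: x' = x̄ + K·y = [7457/7857, -20/873]
step 0: P' = (I − K·H)·P̄ = [4694/7857 -551/873; -551/873 265/194]
step 1: x̄ = F·x = [-14374/7857, 7457/2619]
step 1: P̄ = F·P·Fᵀ + Q = [174577/15714 5489/2619; 5489/2619 6440/873]
step 1: y = z − H·x̄ = [-46082/7857, 4298/2619]
step 1: S = H·P̄·Hᵀ + R = [832849/15714 328703/5238; 328703/5238 214651/1746]
step 1: K = P̄·Hᵀ·S⁻¹ = [-10639/80213 28544/80213; 19076412/40507565 -5235142/40507565]
step 1: x' = x̄ + K·y = [-37504/80213, -5140181/40507565]
step 1: P' = (I − K·H)·P̄ = [42764/80213 -42660/80213; -42660/80213 48924474/40507565]
step 2: x̄ = F·x = [53299583/40507565, -112512/80213]
step 2: P̄ = F·P·Fᵀ + Q = [430214206/40507565 127356/80213; 127356/80213 545302/80213]
step 2: y = z − H·x̄ = [100845102/40507565, -62572624/40507565]
step 2: S = H·P̄·Hᵀ + R = [1951013626/40507565 2291601098/40507565; 2291601098/40507565 4654716739/40507565]
step 2: K = P̄·Hᵀ·S⁻¹ = [-6218127761/47274875577 16822701616/47274875577; 2454642770/5252763953 -679972190/5252763953]
step 2: x' = x̄ + K·y = [20737431229/47274875577, -206582132/5252763953]
step 2: P' = (I − K·H)·P̄ = [25161744148/47274875577 -2779680844/5252763953; -2779680844/5252763953 6299125962/5252763953]

step 0: x' = [7457/7857, -20/873], P' = [4694/7857 -551/873; -551/873 265/194]
step 1: x' = [-37504/80213, -5140181/40507565], P' = [42764/80213 -42660/80213; -42660/80213 48924474/40507565]
step 2: x' = [20737431229/47274875577, -206582132/5252763953], P' = [25161744148/47274875577 -2779680844/5252763953; -2779680844/5252763953 6299125962/5252763953]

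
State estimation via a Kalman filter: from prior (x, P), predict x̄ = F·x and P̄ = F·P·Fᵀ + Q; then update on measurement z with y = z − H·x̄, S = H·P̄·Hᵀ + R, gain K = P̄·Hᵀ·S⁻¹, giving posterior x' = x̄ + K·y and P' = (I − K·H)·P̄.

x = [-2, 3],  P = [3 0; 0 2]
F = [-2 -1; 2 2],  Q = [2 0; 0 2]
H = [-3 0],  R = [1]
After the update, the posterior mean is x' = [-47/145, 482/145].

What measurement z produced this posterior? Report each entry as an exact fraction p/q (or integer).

x̄ = F·x = [1, 2]
P̄ = F·P·Fᵀ + Q = [16 -16; -16 22]
S = H·P̄·Hᵀ + R = [145]
K = P̄·Hᵀ·S⁻¹ = [-48/145; 48/145]
x' − x̄ = [-192/145, 192/145] = K·y
y = (KᵀK)⁻¹·Kᵀ·(x' − x̄) = [4]
z = y + H·x̄ = [4] + [-3] = [1]

z = [1]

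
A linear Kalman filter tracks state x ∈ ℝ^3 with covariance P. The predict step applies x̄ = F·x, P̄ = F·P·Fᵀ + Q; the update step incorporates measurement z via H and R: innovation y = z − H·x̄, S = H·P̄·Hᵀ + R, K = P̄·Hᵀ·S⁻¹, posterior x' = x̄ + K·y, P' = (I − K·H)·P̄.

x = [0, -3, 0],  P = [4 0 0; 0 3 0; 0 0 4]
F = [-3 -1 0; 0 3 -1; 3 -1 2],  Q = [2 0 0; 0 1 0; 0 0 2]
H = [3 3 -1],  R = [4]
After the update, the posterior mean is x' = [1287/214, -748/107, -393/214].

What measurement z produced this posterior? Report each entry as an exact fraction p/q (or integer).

x̄ = F·x = [3, -9, 3]
P̄ = F·P·Fᵀ + Q = [41 -9 -33; -9 32 -17; -33 -17 57]
S = H·P̄·Hᵀ + R = [856]
K = P̄·Hᵀ·S⁻¹ = [129/856; 43/428; -207/856]
x' − x̄ = [645/214, 215/107, -1035/214] = K·y
y = (KᵀK)⁻¹·Kᵀ·(x' − x̄) = [20]
z = y + H·x̄ = [20] + [-21] = [-1]

z = [-1]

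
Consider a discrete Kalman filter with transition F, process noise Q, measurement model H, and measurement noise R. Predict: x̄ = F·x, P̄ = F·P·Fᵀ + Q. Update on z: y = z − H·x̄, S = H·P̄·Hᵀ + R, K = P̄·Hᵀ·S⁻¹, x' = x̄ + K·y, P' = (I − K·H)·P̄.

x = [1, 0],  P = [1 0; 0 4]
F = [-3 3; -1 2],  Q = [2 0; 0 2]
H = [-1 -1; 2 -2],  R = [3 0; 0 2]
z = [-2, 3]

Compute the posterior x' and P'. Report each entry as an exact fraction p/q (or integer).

x̄ = F·x = [-3, -1]
P̄ = F·P·Fᵀ + Q = [47 27; 27 19]
y = z − H·x̄ = [-6, 7]
S = H·P̄·Hᵀ + R = [123 -56; -56 50]
K = P̄·Hᵀ·S⁻¹ = [-730/1507 388/1507; -702/1507 -304/1507]
x' = x̄ + K·y = [2575/1507, 577/1507]
P' = (I − K·H)·P̄ = [1289/1507 901/1507; 901/1507 1205/1507]

x' = [2575/1507, 577/1507]
P' = [1289/1507 901/1507; 901/1507 1205/1507]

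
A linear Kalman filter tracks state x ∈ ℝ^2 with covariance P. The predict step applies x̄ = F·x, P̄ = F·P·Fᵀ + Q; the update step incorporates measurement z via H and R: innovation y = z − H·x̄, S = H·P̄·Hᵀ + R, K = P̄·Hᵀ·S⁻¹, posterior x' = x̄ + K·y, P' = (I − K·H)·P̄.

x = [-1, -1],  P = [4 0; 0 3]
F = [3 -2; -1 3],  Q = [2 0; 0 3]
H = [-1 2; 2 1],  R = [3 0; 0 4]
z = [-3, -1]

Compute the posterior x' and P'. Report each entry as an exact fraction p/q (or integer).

x' = [1526/10789, -15695/10789]
P' = [7900/10789 620/10789; 620/10789 6604/10789]

x̄ = F·x = [-1, -2]
P̄ = F·P·Fᵀ + Q = [50 -30; -30 34]
y = z − H·x̄ = [0, 3]
S = H·P̄·Hᵀ + R = [309 -122; -122 118]
K = P̄·Hᵀ·S⁻¹ = [-2220/10789 4105/10789; 4196/10789 1961/10789]
x' = x̄ + K·y = [1526/10789, -15695/10789]
P' = (I − K·H)·P̄ = [7900/10789 620/10789; 620/10789 6604/10789]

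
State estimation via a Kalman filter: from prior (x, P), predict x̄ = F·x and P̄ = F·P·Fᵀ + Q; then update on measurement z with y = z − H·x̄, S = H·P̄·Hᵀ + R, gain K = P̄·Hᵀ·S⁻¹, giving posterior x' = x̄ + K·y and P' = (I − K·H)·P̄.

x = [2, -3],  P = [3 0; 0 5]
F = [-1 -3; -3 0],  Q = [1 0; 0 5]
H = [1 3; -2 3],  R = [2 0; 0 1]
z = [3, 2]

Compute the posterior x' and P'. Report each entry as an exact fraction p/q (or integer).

x' = [5550/15199, 13371/15199]
P' = [40247/121592 13401/121592; 13401/121592 13447/121592]

x̄ = F·x = [7, -6]
P̄ = F·P·Fᵀ + Q = [49 9; 9 32]
y = z − H·x̄ = [14, 34]
S = H·P̄·Hᵀ + R = [393 163; 163 377]
K = P̄·Hᵀ·S⁻¹ = [40225/121592 -40291/121592; 26871/121592 13539/121592]
x' = x̄ + K·y = [5550/15199, 13371/15199]
P' = (I − K·H)·P̄ = [40247/121592 13401/121592; 13401/121592 13447/121592]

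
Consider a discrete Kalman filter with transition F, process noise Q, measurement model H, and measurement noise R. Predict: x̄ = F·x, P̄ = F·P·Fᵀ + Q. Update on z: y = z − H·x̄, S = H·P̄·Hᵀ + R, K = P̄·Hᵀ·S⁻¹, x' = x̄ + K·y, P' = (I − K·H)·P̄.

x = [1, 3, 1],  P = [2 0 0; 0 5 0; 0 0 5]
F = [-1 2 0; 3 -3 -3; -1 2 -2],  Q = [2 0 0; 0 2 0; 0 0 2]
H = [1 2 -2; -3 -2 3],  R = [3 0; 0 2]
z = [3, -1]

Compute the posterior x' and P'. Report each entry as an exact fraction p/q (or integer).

x̄ = F·x = [5, -9, 3]
P̄ = F·P·Fᵀ + Q = [24 -36 22; -36 110 -6; 22 -6 44]
y = z − H·x̄ = [22, -13]
S = H·P̄·Hᵀ + R = [459 -350; -350 298]
K = P̄·Hᵀ·S⁻¹ = [-2158/7141 -953/7141; 6454/7141 4465/7141; 2028/7141 4251/7141]
x' = x̄ + K·y = [618/7141, 19674/7141, 10776/7141]
P' = (I − K·H)·P̄ = [35746/7141 42002/7141 63112/7141; 42002/7141 100976/7141 112296/7141; 63112/7141 112296/7141 140810/7141]

x' = [618/7141, 19674/7141, 10776/7141]
P' = [35746/7141 42002/7141 63112/7141; 42002/7141 100976/7141 112296/7141; 63112/7141 112296/7141 140810/7141]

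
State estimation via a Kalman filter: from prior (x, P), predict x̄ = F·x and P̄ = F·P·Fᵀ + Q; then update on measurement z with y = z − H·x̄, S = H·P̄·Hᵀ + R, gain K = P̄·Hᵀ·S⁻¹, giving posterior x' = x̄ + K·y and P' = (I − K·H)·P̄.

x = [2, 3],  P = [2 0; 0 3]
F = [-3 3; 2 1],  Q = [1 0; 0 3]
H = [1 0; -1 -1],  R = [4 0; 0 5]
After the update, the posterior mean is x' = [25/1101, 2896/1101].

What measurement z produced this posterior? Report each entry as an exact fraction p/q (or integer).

x̄ = F·x = [3, 7]
P̄ = F·P·Fᵀ + Q = [46 -3; -3 14]
S = H·P̄·Hᵀ + R = [50 -43; -43 59]
K = P̄·Hᵀ·S⁻¹ = [865/1101 -172/1101; -650/1101 -679/1101]
x' − x̄ = [-3278/1101, -4811/1101] = K·y
y = (KᵀK)⁻¹·Kᵀ·(x' − x̄) = [-2, 9]
z = y + H·x̄ = [-2, 9] + [3, -10] = [1, -1]

z = [1, -1]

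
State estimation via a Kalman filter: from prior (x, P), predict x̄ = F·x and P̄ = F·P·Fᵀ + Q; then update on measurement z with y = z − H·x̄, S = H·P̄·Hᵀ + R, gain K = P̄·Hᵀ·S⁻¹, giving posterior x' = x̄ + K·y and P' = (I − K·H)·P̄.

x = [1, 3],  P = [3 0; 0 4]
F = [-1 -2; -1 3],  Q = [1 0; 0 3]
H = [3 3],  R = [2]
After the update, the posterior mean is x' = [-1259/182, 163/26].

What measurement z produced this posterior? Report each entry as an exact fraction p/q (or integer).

z = [-2]

x̄ = F·x = [-7, 8]
P̄ = F·P·Fᵀ + Q = [20 -21; -21 42]
S = H·P̄·Hᵀ + R = [182]
K = P̄·Hᵀ·S⁻¹ = [-3/182; 9/26]
x' − x̄ = [15/182, -45/26] = K·y
y = (KᵀK)⁻¹·Kᵀ·(x' − x̄) = [-5]
z = y + H·x̄ = [-5] + [3] = [-2]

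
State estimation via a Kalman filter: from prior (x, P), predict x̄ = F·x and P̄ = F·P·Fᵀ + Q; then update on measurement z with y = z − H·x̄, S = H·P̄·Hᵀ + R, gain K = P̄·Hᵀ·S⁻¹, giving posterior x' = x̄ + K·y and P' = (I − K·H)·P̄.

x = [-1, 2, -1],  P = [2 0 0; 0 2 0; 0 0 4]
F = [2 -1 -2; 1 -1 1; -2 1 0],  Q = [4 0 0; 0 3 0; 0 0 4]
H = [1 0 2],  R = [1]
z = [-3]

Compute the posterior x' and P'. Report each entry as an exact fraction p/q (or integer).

x̄ = F·x = [-2, -4, 4]
P̄ = F·P·Fᵀ + Q = [30 -2 -10; -2 11 -6; -10 -6 14]
y = z − H·x̄ = [-9]
S = H·P̄·Hᵀ + R = [47]
K = P̄·Hᵀ·S⁻¹ = [10/47; -14/47; 18/47]
x' = x̄ + K·y = [-184/47, -62/47, 26/47]
P' = (I − K·H)·P̄ = [1310/47 46/47 -650/47; 46/47 321/47 -30/47; -650/47 -30/47 334/47]

x' = [-184/47, -62/47, 26/47]
P' = [1310/47 46/47 -650/47; 46/47 321/47 -30/47; -650/47 -30/47 334/47]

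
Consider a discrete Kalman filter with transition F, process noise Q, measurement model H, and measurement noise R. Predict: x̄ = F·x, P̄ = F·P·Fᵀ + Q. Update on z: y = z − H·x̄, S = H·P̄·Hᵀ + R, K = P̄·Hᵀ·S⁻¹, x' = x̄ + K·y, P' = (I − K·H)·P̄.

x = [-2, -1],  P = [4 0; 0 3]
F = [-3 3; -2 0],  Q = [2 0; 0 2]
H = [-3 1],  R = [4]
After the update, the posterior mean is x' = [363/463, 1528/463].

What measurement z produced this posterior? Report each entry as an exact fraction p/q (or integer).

x̄ = F·x = [3, 4]
P̄ = F·P·Fᵀ + Q = [65 24; 24 18]
S = H·P̄·Hᵀ + R = [463]
K = P̄·Hᵀ·S⁻¹ = [-171/463; -54/463]
x' − x̄ = [-1026/463, -324/463] = K·y
y = (KᵀK)⁻¹·Kᵀ·(x' − x̄) = [6]
z = y + H·x̄ = [6] + [-5] = [1]

z = [1]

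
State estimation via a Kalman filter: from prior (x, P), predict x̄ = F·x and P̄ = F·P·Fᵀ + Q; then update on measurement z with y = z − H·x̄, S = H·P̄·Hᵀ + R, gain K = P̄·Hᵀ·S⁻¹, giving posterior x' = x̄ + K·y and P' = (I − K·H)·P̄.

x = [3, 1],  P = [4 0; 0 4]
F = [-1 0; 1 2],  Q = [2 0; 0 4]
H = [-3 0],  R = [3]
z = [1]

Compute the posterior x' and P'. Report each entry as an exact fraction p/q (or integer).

x̄ = F·x = [-3, 5]
P̄ = F·P·Fᵀ + Q = [6 -4; -4 24]
y = z − H·x̄ = [-8]
S = H·P̄·Hᵀ + R = [57]
K = P̄·Hᵀ·S⁻¹ = [-6/19; 4/19]
x' = x̄ + K·y = [-9/19, 63/19]
P' = (I − K·H)·P̄ = [6/19 -4/19; -4/19 408/19]

x' = [-9/19, 63/19]
P' = [6/19 -4/19; -4/19 408/19]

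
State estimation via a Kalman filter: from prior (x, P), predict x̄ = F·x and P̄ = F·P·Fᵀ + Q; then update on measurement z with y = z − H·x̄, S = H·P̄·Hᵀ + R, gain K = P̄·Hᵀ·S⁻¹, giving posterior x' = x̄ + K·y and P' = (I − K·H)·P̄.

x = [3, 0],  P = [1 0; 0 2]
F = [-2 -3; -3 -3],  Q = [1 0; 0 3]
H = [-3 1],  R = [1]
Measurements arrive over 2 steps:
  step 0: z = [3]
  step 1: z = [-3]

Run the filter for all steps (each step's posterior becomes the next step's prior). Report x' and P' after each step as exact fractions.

step 0: x' = [-147/47, -297/47], P' = [137/94 183/47; 183/47 528/47]
step 1: x' = [121197/53647, 198486/53647], P' = [76503/53647 201711/53647; 201711/53647 575292/53647]

step 0: x̄ = F·x = [-6, -9]
step 0: P̄ = F·P·Fᵀ + Q = [23 24; 24 30]
step 0: y = z − H·x̄ = [-6]
step 0: S = H·P̄·Hᵀ + R = [94]
step 0: K = P̄·Hᵀ·S⁻¹ = [-45/94; -21/47]
step 0: x' = x̄ + K·y = [-147/47, -297/47]
step 0: P' = (I − K·H)·P̄ = [137/94 183/47; 183/47 528/47]
step 1: x̄ = F·x = [1185/47, 1332/47]
step 1: P̄ = F·P·Fᵀ + Q = [7269/47 7908/47; 7908/47 17607/94]
step 1: y = z − H·x̄ = [2082/47]
step 1: S = H·P̄·Hᵀ + R = [53647/94]
step 1: K = P̄·Hᵀ·S⁻¹ = [-27798/53647; -29841/53647]
step 1: x' = x̄ + K·y = [121197/53647, 198486/53647]
step 1: P' = (I − K·H)·P̄ = [76503/53647 201711/53647; 201711/53647 575292/53647]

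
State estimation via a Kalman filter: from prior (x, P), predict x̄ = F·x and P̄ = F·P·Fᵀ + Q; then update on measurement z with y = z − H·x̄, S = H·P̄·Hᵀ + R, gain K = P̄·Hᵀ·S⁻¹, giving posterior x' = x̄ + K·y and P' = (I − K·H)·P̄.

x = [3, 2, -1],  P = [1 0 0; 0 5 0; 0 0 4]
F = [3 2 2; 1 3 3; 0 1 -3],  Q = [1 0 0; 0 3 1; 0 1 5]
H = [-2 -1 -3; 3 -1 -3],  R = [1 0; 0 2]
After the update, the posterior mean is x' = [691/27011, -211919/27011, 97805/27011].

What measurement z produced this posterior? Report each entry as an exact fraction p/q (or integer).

z = [-3, -3]

x̄ = F·x = [11, 6, 5]
P̄ = F·P·Fᵀ + Q = [46 57 -14; 57 85 -20; -14 -20 46]
S = H·P̄·Hᵀ + R = [624 88; 88 705]
K = P̄·Hᵀ·S⁻¹ = [-86259/432176 10771/54022; -110843/432176 12917/54022; -24685/216088 -5745/27011]
x' − x̄ = [-296430/27011, -373985/27011, -37250/27011] = K·y
y = (KᵀK)⁻¹·Kᵀ·(x' − x̄) = [40, -15]
z = y + H·x̄ = [40, -15] + [-43, 12] = [-3, -3]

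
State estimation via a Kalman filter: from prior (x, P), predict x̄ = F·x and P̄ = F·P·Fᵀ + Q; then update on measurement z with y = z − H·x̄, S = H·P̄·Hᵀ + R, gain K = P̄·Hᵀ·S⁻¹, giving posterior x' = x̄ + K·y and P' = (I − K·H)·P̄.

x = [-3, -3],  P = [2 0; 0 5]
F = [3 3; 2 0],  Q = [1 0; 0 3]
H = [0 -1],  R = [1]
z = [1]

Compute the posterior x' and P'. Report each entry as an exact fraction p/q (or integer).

x̄ = F·x = [-18, -6]
P̄ = F·P·Fᵀ + Q = [64 12; 12 11]
y = z − H·x̄ = [-5]
S = H·P̄·Hᵀ + R = [12]
K = P̄·Hᵀ·S⁻¹ = [-1; -11/12]
x' = x̄ + K·y = [-13, -17/12]
P' = (I − K·H)·P̄ = [52 1; 1 11/12]

x' = [-13, -17/12]
P' = [52 1; 1 11/12]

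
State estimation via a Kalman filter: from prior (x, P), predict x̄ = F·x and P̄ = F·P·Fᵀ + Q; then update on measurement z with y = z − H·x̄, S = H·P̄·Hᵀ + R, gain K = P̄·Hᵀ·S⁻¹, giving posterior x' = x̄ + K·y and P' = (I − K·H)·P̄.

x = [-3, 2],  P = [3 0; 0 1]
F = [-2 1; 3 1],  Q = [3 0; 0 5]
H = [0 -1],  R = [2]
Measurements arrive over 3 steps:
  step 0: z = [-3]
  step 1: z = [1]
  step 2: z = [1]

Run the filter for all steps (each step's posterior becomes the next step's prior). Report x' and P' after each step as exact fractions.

step 0: x̄ = F·x = [8, -7]
step 0: P̄ = F·P·Fᵀ + Q = [16 -17; -17 33]
step 0: y = z − H·x̄ = [-10]
step 0: S = H·P̄·Hᵀ + R = [35]
step 0: K = P̄·Hᵀ·S⁻¹ = [17/35; -33/35]
step 0: x' = x̄ + K·y = [22/7, 17/7]
step 0: P' = (I − K·H)·P̄ = [271/35 -34/35; -34/35 66/35]
step 1: x̄ = F·x = [-27/7, 83/7]
step 1: P̄ = F·P·Fᵀ + Q = [1391/35 -1594/35; -1594/35 2476/35]
step 1: y = z − H·x̄ = [90/7]
step 1: S = H·P̄·Hᵀ + R = [2546/35]
step 1: K = P̄·Hᵀ·S⁻¹ = [797/1273; -1238/1273]
step 1: x' = x̄ + K·y = [5337/1273, -823/1273]
step 1: P' = (I − K·H)·P̄ = [14295/1273 -1594/1273; -1594/1273 2476/1273]
step 2: x̄ = F·x = [-11497/1273, 15188/1273]
step 2: P̄ = F·P·Fᵀ + Q = [69851/1273 -84888/1273; -84888/1273 127932/1273]
step 2: y = z − H·x̄ = [16461/1273]
step 2: S = H·P̄·Hᵀ + R = [130478/1273]
step 2: K = P̄·Hᵀ·S⁻¹ = [42444/65239; -63966/65239]
step 2: x' = x̄ + K·y = [-40363/65239, -48778/65239]
step 2: P' = (I − K·H)·P̄ = [749429/65239 -84888/65239; -84888/65239 127932/65239]

step 0: x' = [22/7, 17/7], P' = [271/35 -34/35; -34/35 66/35]
step 1: x' = [5337/1273, -823/1273], P' = [14295/1273 -1594/1273; -1594/1273 2476/1273]
step 2: x' = [-40363/65239, -48778/65239], P' = [749429/65239 -84888/65239; -84888/65239 127932/65239]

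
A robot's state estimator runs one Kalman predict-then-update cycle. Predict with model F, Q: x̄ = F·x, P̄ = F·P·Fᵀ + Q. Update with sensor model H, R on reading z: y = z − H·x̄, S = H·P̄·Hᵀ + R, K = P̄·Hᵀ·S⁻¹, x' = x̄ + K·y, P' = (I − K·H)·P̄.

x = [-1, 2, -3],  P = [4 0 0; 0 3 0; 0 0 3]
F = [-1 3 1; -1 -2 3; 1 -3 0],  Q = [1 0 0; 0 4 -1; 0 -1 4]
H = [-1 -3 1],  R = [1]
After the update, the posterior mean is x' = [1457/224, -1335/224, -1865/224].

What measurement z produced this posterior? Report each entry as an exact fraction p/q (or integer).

z = [3]

x̄ = F·x = [4, -12, -7]
P̄ = F·P·Fᵀ + Q = [35 -5 -31; -5 47 13; -31 13 35]
S = H·P̄·Hᵀ + R = [448]
K = P̄·Hᵀ·S⁻¹ = [-51/448; -123/448; 27/448]
x' − x̄ = [561/224, 1353/224, -297/224] = K·y
y = (KᵀK)⁻¹·Kᵀ·(x' − x̄) = [-22]
z = y + H·x̄ = [-22] + [25] = [3]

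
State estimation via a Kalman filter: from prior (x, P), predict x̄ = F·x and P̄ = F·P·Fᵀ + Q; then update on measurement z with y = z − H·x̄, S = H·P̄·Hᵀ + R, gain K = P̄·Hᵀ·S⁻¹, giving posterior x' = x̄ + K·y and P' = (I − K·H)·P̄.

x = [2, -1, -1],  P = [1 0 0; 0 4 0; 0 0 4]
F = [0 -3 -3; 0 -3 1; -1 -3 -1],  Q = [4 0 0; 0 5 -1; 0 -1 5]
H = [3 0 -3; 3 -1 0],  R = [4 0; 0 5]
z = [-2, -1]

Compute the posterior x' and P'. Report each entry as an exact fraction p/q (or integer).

x̄ = F·x = [6, 2, 2]
P̄ = F·P·Fᵀ + Q = [76 24 48; 24 45 31; 48 31 46]
y = z − H·x̄ = [-14, -17]
S = H·P̄·Hᵀ + R = [238 273; 273 590]
K = P̄·Hᵀ·S⁻¹ = [-876/9413 3660/9413; -2823/9413 1737/9413; -27309/65891 3608/9413]
x' = x̄ + K·y = [6522/9413, 28819/9413, 12108/9413]
P' = (I − K·H)·P̄ = [42332/9413 108696/9413 43500/9413; 108696/9413 317403/9413 112460/9413; 43500/9413 112460/9413 340912/65891]

x' = [6522/9413, 28819/9413, 12108/9413]
P' = [42332/9413 108696/9413 43500/9413; 108696/9413 317403/9413 112460/9413; 43500/9413 112460/9413 340912/65891]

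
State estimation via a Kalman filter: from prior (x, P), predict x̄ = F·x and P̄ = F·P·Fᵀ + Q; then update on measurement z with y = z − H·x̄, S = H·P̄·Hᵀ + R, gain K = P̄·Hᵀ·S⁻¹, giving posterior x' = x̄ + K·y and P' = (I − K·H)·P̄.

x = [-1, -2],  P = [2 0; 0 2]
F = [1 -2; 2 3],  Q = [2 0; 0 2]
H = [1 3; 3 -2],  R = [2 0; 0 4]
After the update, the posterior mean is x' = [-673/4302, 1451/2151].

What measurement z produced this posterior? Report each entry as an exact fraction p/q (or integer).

z = [2, -2]

x̄ = F·x = [3, -8]
P̄ = F·P·Fᵀ + Q = [12 -8; -8 28]
S = H·P̄·Hᵀ + R = [218 -188; -188 320]
K = P̄·Hᵀ·S⁻¹ = [371/2151 1135/4302; 580/2151 -197/2151]
x' − x̄ = [-13579/4302, 18659/2151] = K·y
y = (KᵀK)⁻¹·Kᵀ·(x' − x̄) = [23, -27]
z = y + H·x̄ = [23, -27] + [-21, 25] = [2, -2]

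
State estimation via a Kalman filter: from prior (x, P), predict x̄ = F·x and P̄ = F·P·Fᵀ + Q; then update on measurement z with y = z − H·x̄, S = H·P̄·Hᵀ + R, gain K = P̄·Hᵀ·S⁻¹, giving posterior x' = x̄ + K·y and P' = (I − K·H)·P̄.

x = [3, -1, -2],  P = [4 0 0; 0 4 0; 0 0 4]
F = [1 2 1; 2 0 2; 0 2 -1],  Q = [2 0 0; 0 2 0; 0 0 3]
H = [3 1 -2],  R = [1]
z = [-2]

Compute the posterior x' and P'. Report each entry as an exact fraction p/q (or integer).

x̄ = F·x = [-1, 2, 0]
P̄ = F·P·Fᵀ + Q = [26 16 12; 16 34 -8; 12 -8 23]
y = z − H·x̄ = [-1]
S = H·P̄·Hᵀ + R = [345]
K = P̄·Hᵀ·S⁻¹ = [14/69; 98/345; -6/115]
x' = x̄ + K·y = [-83/69, 592/345, 6/115]
P' = (I − K·H)·P̄ = [814/69 -268/69 360/23; -268/69 2126/345 -332/115; 360/23 -332/115 2537/115]

x' = [-83/69, 592/345, 6/115]
P' = [814/69 -268/69 360/23; -268/69 2126/345 -332/115; 360/23 -332/115 2537/115]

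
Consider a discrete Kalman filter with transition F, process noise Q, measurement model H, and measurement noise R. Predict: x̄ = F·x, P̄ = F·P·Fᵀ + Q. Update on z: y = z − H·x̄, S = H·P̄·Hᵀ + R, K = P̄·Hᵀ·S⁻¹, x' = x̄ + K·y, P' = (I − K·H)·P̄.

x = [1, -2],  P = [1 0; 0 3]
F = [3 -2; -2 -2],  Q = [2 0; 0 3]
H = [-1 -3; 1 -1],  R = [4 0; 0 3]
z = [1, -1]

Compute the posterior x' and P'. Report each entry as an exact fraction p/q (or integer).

x' = [-1396/3619, -345/3619]
P' = [12707/7238 -1933/7238; -1933/7238 3035/7238]

x̄ = F·x = [7, 2]
P̄ = F·P·Fᵀ + Q = [23 6; 6 19]
y = z − H·x̄ = [14, -6]
S = H·P̄·Hᵀ + R = [234 22; 22 33]
K = P̄·Hᵀ·S⁻¹ = [-157/658 2440/3619; -163/658 -828/3619]
x' = x̄ + K·y = [-1396/3619, -345/3619]
P' = (I − K·H)·P̄ = [12707/7238 -1933/7238; -1933/7238 3035/7238]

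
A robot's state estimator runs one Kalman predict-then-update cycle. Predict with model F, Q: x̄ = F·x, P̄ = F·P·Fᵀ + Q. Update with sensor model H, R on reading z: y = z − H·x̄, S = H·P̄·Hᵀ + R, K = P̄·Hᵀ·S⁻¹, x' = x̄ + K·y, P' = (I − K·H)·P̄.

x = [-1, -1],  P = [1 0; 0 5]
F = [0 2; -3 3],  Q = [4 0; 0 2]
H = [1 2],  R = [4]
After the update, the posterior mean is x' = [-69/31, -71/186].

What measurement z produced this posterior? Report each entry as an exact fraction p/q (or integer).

x̄ = F·x = [-2, 0]
P̄ = F·P·Fᵀ + Q = [24 30; 30 56]
S = H·P̄·Hᵀ + R = [372]
K = P̄·Hᵀ·S⁻¹ = [7/31; 71/186]
x' − x̄ = [-7/31, -71/186] = K·y
y = (KᵀK)⁻¹·Kᵀ·(x' − x̄) = [-1]
z = y + H·x̄ = [-1] + [-2] = [-3]

z = [-3]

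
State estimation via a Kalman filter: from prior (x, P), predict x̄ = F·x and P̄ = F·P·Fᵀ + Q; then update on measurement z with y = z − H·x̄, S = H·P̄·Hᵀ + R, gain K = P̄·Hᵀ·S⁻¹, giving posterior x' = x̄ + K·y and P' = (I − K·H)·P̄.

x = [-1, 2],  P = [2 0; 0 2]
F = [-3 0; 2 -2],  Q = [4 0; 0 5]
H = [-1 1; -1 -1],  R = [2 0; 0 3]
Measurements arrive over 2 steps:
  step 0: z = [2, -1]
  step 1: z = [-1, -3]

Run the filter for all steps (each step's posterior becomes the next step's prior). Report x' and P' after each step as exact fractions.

step 0: x̄ = F·x = [3, -6]
step 0: P̄ = F·P·Fᵀ + Q = [22 -12; -12 21]
step 0: y = z − H·x̄ = [11, -4]
step 0: S = H·P̄·Hᵀ + R = [69 1; 1 22]
step 0: K = P̄·Hᵀ·S⁻¹ = [-18/37 -16/37; 735/1517 -654/1517]
step 0: x' = x̄ + K·y = [-23/37, 39/37]
step 0: P' = (I − K·H)·P̄ = [42/37 6/37; 6/37 1716/1517]
step 1: x̄ = F·x = [69/37, -124/37]
step 1: P̄ = F·P·Fᵀ + Q = [526/37 -216/37; -216/37 19369/1517]
step 1: y = z − H·x̄ = [156/37, -166/37]
step 1: S = H·P̄·Hᵀ + R = [61681/1517 2197/1517; 2197/1517 27774/1517]
step 1: K = P̄·Hᵀ·S⁻¹ = [-538574/1126105 -472728/1126105; 531983/1126105 -468334/1126105]
step 1: x' = x̄ + K·y = [1950177/1126105, 570156/1126105]
step 1: P' = (I − K·H)·P̄ = [1247666/1126105 170518/1126105; 170518/1126105 1234484/1126105]

step 0: x' = [-23/37, 39/37], P' = [42/37 6/37; 6/37 1716/1517]
step 1: x' = [1950177/1126105, 570156/1126105], P' = [1247666/1126105 170518/1126105; 170518/1126105 1234484/1126105]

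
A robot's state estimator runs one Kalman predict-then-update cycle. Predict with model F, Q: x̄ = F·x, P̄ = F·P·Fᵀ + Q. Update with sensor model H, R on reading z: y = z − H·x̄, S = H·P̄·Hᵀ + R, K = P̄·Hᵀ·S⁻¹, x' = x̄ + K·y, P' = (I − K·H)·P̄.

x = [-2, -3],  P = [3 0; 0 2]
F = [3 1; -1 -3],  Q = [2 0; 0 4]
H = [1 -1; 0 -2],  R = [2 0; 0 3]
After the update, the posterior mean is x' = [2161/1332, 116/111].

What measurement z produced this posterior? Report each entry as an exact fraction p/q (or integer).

x̄ = F·x = [-9, 11]
P̄ = F·P·Fᵀ + Q = [31 -15; -15 25]
S = H·P̄·Hᵀ + R = [88 80; 80 103]
K = P̄·Hᵀ·S⁻¹ = [1169/1332 -130/333; -5/111 -50/111]
x' − x̄ = [14149/1332, -1105/111] = K·y
y = (KᵀK)⁻¹·Kᵀ·(x' − x̄) = [21, 20]
z = y + H·x̄ = [21, 20] + [-20, -22] = [1, -2]

z = [1, -2]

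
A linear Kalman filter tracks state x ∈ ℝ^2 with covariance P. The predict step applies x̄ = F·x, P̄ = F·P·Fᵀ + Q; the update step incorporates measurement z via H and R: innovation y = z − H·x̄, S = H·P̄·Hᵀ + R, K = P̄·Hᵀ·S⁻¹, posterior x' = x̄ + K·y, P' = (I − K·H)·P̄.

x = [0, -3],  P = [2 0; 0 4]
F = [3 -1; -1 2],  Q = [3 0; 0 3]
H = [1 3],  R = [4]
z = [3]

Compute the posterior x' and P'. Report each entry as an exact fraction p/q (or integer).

x' = [48/67, 39/67]
P' = [3061/134 -1043/134; -1043/134 413/134]

x̄ = F·x = [3, -6]
P̄ = F·P·Fᵀ + Q = [25 -14; -14 21]
y = z − H·x̄ = [18]
S = H·P̄·Hᵀ + R = [134]
K = P̄·Hᵀ·S⁻¹ = [-17/134; 49/134]
x' = x̄ + K·y = [48/67, 39/67]
P' = (I − K·H)·P̄ = [3061/134 -1043/134; -1043/134 413/134]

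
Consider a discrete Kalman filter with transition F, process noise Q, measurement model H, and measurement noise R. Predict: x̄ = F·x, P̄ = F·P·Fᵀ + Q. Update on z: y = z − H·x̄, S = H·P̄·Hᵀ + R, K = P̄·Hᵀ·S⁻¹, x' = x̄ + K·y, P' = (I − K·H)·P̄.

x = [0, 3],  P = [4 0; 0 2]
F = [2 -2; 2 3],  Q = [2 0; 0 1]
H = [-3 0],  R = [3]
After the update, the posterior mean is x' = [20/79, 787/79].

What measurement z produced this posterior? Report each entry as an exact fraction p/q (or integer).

z = [-1]

x̄ = F·x = [-6, 9]
P̄ = F·P·Fᵀ + Q = [26 4; 4 35]
S = H·P̄·Hᵀ + R = [237]
K = P̄·Hᵀ·S⁻¹ = [-26/79; -4/79]
x' − x̄ = [494/79, 76/79] = K·y
y = (KᵀK)⁻¹·Kᵀ·(x' − x̄) = [-19]
z = y + H·x̄ = [-19] + [18] = [-1]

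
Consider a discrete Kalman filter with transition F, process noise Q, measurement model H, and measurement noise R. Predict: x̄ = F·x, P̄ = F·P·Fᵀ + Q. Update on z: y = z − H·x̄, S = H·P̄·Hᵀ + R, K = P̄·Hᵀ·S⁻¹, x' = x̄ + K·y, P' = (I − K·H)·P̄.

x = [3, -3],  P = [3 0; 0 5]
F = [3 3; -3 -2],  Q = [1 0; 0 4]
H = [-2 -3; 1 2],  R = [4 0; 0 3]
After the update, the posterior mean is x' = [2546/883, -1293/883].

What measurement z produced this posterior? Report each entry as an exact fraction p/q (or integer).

z = [-3, -1]

x̄ = F·x = [0, -3]
P̄ = F·P·Fᵀ + Q = [73 -57; -57 51]
S = H·P̄·Hᵀ + R = [71 -53; -53 52]
K = P̄·Hᵀ·S⁻¹ = [-873/883 -1586/883; 357/883 1128/883]
x' − x̄ = [2546/883, 1356/883] = K·y
y = (KᵀK)⁻¹·Kᵀ·(x' − x̄) = [-12, 5]
z = y + H·x̄ = [-12, 5] + [9, -6] = [-3, -1]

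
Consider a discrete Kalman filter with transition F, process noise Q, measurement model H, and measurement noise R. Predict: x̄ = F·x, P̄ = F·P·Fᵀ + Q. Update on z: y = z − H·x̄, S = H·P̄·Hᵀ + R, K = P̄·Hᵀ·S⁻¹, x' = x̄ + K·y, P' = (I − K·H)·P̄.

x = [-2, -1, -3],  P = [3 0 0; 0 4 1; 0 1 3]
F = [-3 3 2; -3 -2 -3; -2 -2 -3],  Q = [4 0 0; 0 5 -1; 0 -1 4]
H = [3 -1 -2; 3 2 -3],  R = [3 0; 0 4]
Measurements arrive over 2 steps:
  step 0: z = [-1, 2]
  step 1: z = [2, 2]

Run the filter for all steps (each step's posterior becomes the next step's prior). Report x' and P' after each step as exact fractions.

step 0: x' = [155623/63721, 20210/9103, 201655/63721], P' = [849519/127442 28850/9103 1073701/127442; 28850/9103 21408/9103 38376/9103; 1073701/127442 38376/9103 1398207/127442]
step 1: x' = [41332975962/34149515879, 8387469294/34149515879, 23167506508/34149515879], P' = [337773477433/68299031758 160371907583/68299031758 427756718951/68299031758; 160371907583/68299031758 133936355307/68299031758 217551045573/68299031758; 427756718951/68299031758 217551045573/68299031758 563836570713/68299031758]

step 0: x̄ = F·x = [-3, 17, 15]
step 0: P̄ = F·P·Fᵀ + Q = [91 -28 -37; -28 87 72; -37 72 71]
step 0: y = z − H·x̄ = [55, 22]
step 0: S = H·P̄·Hᵀ + R = [2093 1470; 1470 1276]
step 0: K = P̄·Hᵀ·S⁻¹ = [-915/127442 9661/36412; -3870/9103 7119/18206; -37525/127442 7215/36412]
step 0: x' = x̄ + K·y = [155623/63721, 20210/9103, 201655/63721]
step 0: P' = (I − K·H)·P̄ = [849519/127442 28850/9103 1073701/127442; 28850/9103 21408/9103 38376/9103; 1073701/127442 38376/9103 1398207/127442]
step 1: x̄ = F·x = [360851/63721, -1354774/63721, -1199151/63721]
step 1: P̄ = F·P·Fᵀ + Q = [2738231/127442 -3758436/63721 -6706327/127442; -3758436/63721 26343089/63721 22672033/63721; -6706327/127442 22672033/63721 40253335/127442]
step 1: y = z − H·x̄ = [-4708187/63721, -263288/9103]
step 1: S = H·P̄·Hᵀ + R = [545679343/127442 13820854/9103; 13820854/9103 6040086/9103]
step 1: K = P̄·Hᵀ·S⁻¹ = [-427485531/34149515879 12698522653/68299031758; -14653787284/34149515879 24083824161/68299031758; -10325671691/34149515879 6715633965/68299031758]
step 1: x' = x̄ + K·y = [41332975962/34149515879, 8387469294/34149515879, 23167506508/34149515879]
step 1: P' = (I − K·H)·P̄ = [337773477433/68299031758 160371907583/68299031758 427756718951/68299031758; 160371907583/68299031758 133936355307/68299031758 217551045573/68299031758; 427756718951/68299031758 217551045573/68299031758 563836570713/68299031758]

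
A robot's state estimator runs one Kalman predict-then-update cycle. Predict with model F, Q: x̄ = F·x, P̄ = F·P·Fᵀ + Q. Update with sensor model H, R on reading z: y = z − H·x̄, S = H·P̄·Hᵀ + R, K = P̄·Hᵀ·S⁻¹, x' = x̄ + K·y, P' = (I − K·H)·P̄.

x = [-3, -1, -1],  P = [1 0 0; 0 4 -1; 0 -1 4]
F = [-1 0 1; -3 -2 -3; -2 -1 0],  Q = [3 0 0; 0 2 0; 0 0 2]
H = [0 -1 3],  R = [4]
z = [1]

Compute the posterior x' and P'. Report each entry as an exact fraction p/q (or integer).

x̄ = F·x = [2, 14, 7]
P̄ = F·P·Fᵀ + Q = [8 -7 3; -7 51 11; 3 11 10]
y = z − H·x̄ = [-6]
S = H·P̄·Hᵀ + R = [79]
K = P̄·Hᵀ·S⁻¹ = [16/79; -18/79; 19/79]
x' = x̄ + K·y = [62/79, 1214/79, 439/79]
P' = (I − K·H)·P̄ = [376/79 -265/79 -67/79; -265/79 3705/79 1211/79; -67/79 1211/79 429/79]

x' = [62/79, 1214/79, 439/79]
P' = [376/79 -265/79 -67/79; -265/79 3705/79 1211/79; -67/79 1211/79 429/79]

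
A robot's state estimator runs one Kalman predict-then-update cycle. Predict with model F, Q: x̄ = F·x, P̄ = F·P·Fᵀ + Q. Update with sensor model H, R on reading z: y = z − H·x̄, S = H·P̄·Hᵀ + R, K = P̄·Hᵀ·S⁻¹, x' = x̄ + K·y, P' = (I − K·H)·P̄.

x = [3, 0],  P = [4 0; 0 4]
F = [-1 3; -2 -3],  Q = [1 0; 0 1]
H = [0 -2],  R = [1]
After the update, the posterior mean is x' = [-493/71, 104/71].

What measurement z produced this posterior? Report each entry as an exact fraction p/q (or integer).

x̄ = F·x = [-3, -6]
P̄ = F·P·Fᵀ + Q = [41 -28; -28 53]
S = H·P̄·Hᵀ + R = [213]
K = P̄·Hᵀ·S⁻¹ = [56/213; -106/213]
x' − x̄ = [-280/71, 530/71] = K·y
y = (KᵀK)⁻¹·Kᵀ·(x' − x̄) = [-15]
z = y + H·x̄ = [-15] + [12] = [-3]

z = [-3]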